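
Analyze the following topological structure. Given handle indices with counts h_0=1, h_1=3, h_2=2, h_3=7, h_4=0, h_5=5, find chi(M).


Handles of index k contribute (-1)^k to chi (same as CW cells).
chi = (1) + (-3) + (2) + (-7) + (0) + (-5) = -12

-12


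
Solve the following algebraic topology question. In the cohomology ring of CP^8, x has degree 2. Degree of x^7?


|x| = 2 in H^*(CP^n).
|x^7| = 7 * |x| = 7 * 2 = 14

14


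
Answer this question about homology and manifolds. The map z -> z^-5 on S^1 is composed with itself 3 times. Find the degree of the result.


deg(f) = -5. Degree is multiplicative: deg(f^3) = (deg f)^3.
deg(f^3) = (-5)^3 = -125

-125


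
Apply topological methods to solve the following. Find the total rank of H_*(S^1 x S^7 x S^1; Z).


Total Betti number is multiplicative under products.
Each S^d (d>=1) has total Betti number 2.
There are 3 sphere factors.
Total = 2^3 = 8

8


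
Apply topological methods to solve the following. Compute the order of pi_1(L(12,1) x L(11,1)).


pi_1(X x Y) = pi_1(X) x pi_1(Y).
pi_1(L(12,1)) = Z/12, pi_1(L(11,1)) = Z/11.
|Z/12 x Z/11| = 12 * 11 = 132

132


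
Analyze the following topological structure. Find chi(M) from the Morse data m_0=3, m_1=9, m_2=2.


Morse theory: chi(M) = sum_k (-1)^k m_k where m_k = #(index-k critical points).
= (3) + (-9) + (2) = -4

-4


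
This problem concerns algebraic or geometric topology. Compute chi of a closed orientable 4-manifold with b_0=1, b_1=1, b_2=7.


By Poincare duality b_k = b_{4-k}, so full Betti numbers: b_0=1, b_1=1, b_2=7, b_3=1, b_4=1.
chi = sum (-1)^k b_k = 7

7


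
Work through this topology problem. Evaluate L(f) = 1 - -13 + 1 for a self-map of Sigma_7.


L(f) = tr(f_0*) - tr(f_1*) + tr(f_2*).
= 1 - (-13) + (1)
= 15

15


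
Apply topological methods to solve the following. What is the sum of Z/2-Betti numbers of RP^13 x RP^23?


dim H^*(RP^n; Z/2) = n+1 (one Z/2 in each degree 0..n).
Total Betti number is multiplicative.
Total = (13+1) * (23+1) = 14 * 24 = 336

336


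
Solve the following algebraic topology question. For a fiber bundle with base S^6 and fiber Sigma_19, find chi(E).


chi(S^6) = 2 (n even), chi(Sigma_19) = 2 - 2*19 = -36.
chi(E) = 2 * (-36) = -72

-72


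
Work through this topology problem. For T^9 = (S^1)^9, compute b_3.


By the Kunneth formula, b_k(T^n) = C(n,k).
b_3(T^9) = C(9,3).
C(9,3) = 9!/(3!*6!) = 84

84


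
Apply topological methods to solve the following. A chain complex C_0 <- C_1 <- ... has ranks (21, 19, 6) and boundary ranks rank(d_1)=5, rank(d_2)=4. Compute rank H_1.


rank H_k = rank(ker d_k) - rank(im d_{k+1}).
rank(ker d_1) = rank(C_1) - rank(d_1) = 19 - 5 = 14.
rank(im d_{1+1}) = 4.
rank H_1 = 14 - 4 = 10

10


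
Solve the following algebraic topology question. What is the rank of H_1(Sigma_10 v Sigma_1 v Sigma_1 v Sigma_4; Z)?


For a wedge X v Y: reduced H_k(X v Y) = H_k(X) + H_k(Y).
Each Sigma_g contributes b_1 = 2g.
b_1 = 20 + 2 + 2 + 8 = 32

32


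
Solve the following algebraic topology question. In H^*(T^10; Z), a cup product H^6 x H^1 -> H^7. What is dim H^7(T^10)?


Cup product: H^p x H^q -> H^{p+q}; here p+q = 6+1 = 7.
rank H^k(T^n) = C(n,k).
C(10,7) = 120

120


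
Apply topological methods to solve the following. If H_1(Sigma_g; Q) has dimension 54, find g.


For a closed orientable surface: b_1 = 2g.
54 = 2g
g = 54 / 2 = 27

27


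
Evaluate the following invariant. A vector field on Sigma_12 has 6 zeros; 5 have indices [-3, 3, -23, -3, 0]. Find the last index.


Poincare-Hopf: sum of indices = chi(M).
chi(Sigma_12) = 2 - 2*12 = -22.
Sum of known indices = -26.
x = chi - (sum known) = -22 - (-26) = 4

4


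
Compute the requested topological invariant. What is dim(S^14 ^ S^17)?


S^m ^ S^n = S^{m+n}.
k = 14 + 17 = 31

31


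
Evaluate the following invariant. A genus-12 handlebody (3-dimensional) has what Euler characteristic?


A genus-g handlebody deformation retracts to a wedge of g circles.
chi(vee_g S^1) = 1 - g.
chi(H_12) = 1 - 12 = -11

-11


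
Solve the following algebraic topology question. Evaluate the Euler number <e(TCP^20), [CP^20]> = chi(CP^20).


For any closed oriented manifold, <e(TM),[M]> = chi(M).
chi(CP^20) = 20+1 = 21

21


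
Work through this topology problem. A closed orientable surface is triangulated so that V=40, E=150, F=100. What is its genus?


chi = V - E + F = 40 - 150 + 100 = -10
For orientable closed surface: chi = 2 - 2g, so g = (2 - chi)/2.
g = (2 - (-10)) / 2 = 12 / 2 = 6

6


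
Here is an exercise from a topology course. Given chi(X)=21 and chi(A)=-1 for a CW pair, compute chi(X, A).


Relative Euler characteristic: chi(X, A) = chi(X) - chi(A).
= 21 - (-1) = 22

22


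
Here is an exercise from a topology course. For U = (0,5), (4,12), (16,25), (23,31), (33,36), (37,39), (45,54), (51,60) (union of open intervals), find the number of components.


Sort and merge overlapping open intervals.
Merged: (0,12), (16,31), (33,36), (37,39), (45,60).
Number of components = 5

5


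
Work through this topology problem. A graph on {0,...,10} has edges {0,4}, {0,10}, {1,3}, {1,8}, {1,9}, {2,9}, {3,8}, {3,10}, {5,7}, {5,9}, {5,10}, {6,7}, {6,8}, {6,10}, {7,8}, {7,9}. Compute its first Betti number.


b_1 = E - V + (number of components).
E = 16, V = 11, components = 1.
b_1 = 16 - 11 + 1 = 6

6


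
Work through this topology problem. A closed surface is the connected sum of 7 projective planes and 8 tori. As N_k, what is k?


Since a >= 1, the sum is non-orientable; each T^2 can be replaced by RP^2 # RP^2 (since T^2#RP^2 = 3RP^2).
Total crosscaps k = 7 + 2*8 = 23.
Check via chi: chi = 7*1 + 8*0 - (7+8-1)*2 = -21 = 2 - k = -21. Consistent.

23


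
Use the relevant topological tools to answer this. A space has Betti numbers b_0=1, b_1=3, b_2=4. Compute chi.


chi = sum_k (-1)^k b_k.
= (1) + (-3) + (4)
= 2

2


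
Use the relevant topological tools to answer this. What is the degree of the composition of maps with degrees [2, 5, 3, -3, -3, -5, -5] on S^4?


Degree is multiplicative: deg(composition) = product of degrees.
= (2) * (5) * (3) * (-3) * (-3) * (-5) * (-5) = 6750

6750


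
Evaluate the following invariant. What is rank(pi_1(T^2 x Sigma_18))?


pi_1(A x B) = pi_1(A) x pi_1(B); rank of abelianization = b_1.
b_1(T^2) = 2, b_1(Sigma_18) = 2*18 = 36.
b_1(product) = 2 + 36 = 38

38


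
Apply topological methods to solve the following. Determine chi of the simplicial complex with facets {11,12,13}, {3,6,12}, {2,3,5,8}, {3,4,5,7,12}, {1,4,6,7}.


Enumerate all faces; f-vector: f_0=11, f_1=25, f_2=20, f_3=7, f_4=1.
chi = sum (-1)^k f_k = 0

0


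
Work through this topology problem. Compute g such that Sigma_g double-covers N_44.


chi(N_44) = 2 - 44 = -42.
Double cover: chi(Sigma_g) = 2 * chi(N_44) = 2*(-42) = -84.
2 - 2g = -84, so g = (2 - (-84))/2 = 86/2 = 43

43


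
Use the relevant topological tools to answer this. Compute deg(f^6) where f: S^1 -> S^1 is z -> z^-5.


deg(f) = -5. Degree is multiplicative: deg(f^6) = (deg f)^6.
deg(f^6) = (-5)^6 = 15625

15625


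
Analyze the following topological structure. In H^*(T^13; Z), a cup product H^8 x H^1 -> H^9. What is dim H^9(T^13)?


Cup product: H^p x H^q -> H^{p+q}; here p+q = 8+1 = 9.
rank H^k(T^n) = C(n,k).
C(13,9) = 715

715


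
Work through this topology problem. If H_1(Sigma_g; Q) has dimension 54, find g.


For a closed orientable surface: b_1 = 2g.
54 = 2g
g = 54 / 2 = 27

27


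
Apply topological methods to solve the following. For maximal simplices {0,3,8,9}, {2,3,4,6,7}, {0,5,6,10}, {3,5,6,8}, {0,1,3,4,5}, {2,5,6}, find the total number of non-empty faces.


Each maximal simplex on m vertices has 2^m - 1 nonempty faces.
Take the union (dedupe shared faces).
Total distinct faces = 91

91


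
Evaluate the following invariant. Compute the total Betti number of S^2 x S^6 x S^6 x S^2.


Total Betti number is multiplicative under products.
Each S^d (d>=1) has total Betti number 2.
There are 4 sphere factors.
Total = 2^4 = 16

16


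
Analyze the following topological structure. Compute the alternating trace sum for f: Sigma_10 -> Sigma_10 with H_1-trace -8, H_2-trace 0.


L(f) = tr(f_0*) - tr(f_1*) + tr(f_2*).
= 1 - (-8) + (0)
= 9

9


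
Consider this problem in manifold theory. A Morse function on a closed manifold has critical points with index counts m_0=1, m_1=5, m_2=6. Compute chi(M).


Morse theory: chi(M) = sum_k (-1)^k m_k where m_k = #(index-k critical points).
= (1) + (-5) + (6) = 2

2


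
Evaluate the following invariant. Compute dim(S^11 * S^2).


Join of spheres: S^m * S^n = S^{m+n+1}.
dim = 11 + 2 + 1 = 14

14


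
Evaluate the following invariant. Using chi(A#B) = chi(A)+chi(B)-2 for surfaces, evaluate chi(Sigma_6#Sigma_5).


chi(Sigma_6) = 2 - 2*6 = -10
chi(Sigma_5) = 2 - 2*5 = -8
For surfaces: chi(A#B) = chi(A) + chi(B) - 2.
chi = -10 + -8 - 2 = -20

-20


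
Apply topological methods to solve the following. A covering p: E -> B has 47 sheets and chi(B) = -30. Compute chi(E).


For a finite covering: chi(E) = (number of sheets) * chi(B).
chi(E) = 47 * (-30) = -1410

-1410


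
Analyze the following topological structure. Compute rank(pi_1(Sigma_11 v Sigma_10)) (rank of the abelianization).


For a wedge: H_1(A v B) = H_1(A) + H_1(B).
b_1(Sigma_11) = 22, b_1(Sigma_10) = 20.
b_1 = 22 + 20 = 42

42


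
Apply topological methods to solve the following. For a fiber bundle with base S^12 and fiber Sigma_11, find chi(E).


chi(S^12) = 2 (n even), chi(Sigma_11) = 2 - 2*11 = -20.
chi(E) = 2 * (-20) = -40

-40


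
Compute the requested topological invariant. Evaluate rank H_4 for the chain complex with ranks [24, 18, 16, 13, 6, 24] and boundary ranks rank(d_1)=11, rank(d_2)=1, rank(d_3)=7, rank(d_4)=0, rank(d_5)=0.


rank H_k = rank(ker d_k) - rank(im d_{k+1}).
rank(ker d_4) = rank(C_4) - rank(d_4) = 6 - 0 = 6.
rank(im d_{4+1}) = 0.
rank H_4 = 6 - 0 = 6

6


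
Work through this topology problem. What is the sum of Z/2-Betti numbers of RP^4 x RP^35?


dim H^*(RP^n; Z/2) = n+1 (one Z/2 in each degree 0..n).
Total Betti number is multiplicative.
Total = (4+1) * (35+1) = 5 * 36 = 180

180


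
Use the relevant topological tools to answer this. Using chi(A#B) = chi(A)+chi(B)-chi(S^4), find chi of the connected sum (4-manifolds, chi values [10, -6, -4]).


For n-manifolds: chi(A#B) = chi(A) + chi(B) - chi(S^4).
chi(S^4) = 1 + (-1)^4 = 2.
chi(#) = (sum chi_i) - (3-1)*chi(S^4) = 0 - 2*2 = -4

-4


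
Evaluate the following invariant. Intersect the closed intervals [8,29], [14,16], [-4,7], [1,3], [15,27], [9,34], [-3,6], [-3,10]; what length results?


Intersection = [max(a_i), min(b_i)] = [15, 3].
Since 15 > 3, the intersection is empty.
Length = 0

0


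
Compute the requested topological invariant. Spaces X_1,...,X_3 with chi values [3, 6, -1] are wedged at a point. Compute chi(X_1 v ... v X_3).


chi(A v B) = chi(A) + chi(B) - 1 (one point identified).
For 3 spaces: chi = (sum chi_i) - (3 - 1).
sum = 8; chi = 8 - 2 = 6

6


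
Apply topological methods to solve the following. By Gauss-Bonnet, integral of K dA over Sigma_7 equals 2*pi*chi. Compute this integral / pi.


Gauss-Bonnet: integral K dA = 2*pi*chi(M).
chi(Sigma_7) = 2 - 2*7 = -12.
(integral K dA)/pi = 2*chi = 2*(-12) = -24

-24


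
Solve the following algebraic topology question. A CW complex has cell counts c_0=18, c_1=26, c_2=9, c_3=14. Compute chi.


chi = sum_k (-1)^k c_k.
= (-1)^0*18 + (-1)^1*26 + (-1)^2*9 + (-1)^3*14
= (18) + (-26) + (9) + (-14)
= -13

-13


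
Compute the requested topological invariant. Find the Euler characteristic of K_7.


K_7: V = 7, E = C(7,2) = 21.
chi = V - E = 7 - 21 = -14

-14


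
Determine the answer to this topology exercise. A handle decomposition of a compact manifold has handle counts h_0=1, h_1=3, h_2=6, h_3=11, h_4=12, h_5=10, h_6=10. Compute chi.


Handles of index k contribute (-1)^k to chi (same as CW cells).
chi = (1) + (-3) + (6) + (-11) + (12) + (-10) + (10) = 5

5


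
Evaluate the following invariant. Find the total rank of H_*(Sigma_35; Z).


For Sigma_35: b_0 = 1, b_1 = 2g = 70, b_2 = 1.
Total = 1 + 70 + 1 = 72

72


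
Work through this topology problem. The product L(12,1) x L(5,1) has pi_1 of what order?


pi_1(X x Y) = pi_1(X) x pi_1(Y).
pi_1(L(12,1)) = Z/12, pi_1(L(5,1)) = Z/5.
|Z/12 x Z/5| = 12 * 5 = 60

60


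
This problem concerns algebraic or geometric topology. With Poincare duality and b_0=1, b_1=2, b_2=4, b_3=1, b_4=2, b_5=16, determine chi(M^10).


By Poincare duality b_k = b_{10-k}, so full Betti numbers: b_0=1, b_1=2, b_2=4, b_3=1, b_4=2, b_5=16, b_6=2, b_7=1, b_8=4, b_9=2, b_10=1.
chi = sum (-1)^k b_k = -8

-8


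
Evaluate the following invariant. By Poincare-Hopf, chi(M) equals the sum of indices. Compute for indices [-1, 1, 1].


Poincare-Hopf: chi(M) = sum of indices of zeros.
chi = (-1) + (1) + (1) = 1

1


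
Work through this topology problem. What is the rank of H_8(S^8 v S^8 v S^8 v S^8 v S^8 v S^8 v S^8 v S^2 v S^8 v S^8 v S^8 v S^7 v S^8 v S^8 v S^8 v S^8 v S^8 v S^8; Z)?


For a wedge of spheres, H_k (k>0) is free on one generator per sphere of dimension k.
Spheres of dimension 8: count = 16.
b_8 = 16

16


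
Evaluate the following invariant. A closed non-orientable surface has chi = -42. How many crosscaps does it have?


chi = 2 - k for closed non-orientable surfaces with k crosscaps.
-42 = 2 - k
k = 2 - (-42) = 44

44


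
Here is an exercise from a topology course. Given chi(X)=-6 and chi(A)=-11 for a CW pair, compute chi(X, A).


Relative Euler characteristic: chi(X, A) = chi(X) - chi(A).
= -6 - (-11) = 5

5


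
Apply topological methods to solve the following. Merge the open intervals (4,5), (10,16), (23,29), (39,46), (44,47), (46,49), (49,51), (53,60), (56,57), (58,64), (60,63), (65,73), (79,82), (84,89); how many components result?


Sort and merge overlapping open intervals.
Merged: (4,5), (10,16), (23,29), (39,49), (49,51), (53,64), (65,73), (79,82), (84,89).
Number of components = 9

9


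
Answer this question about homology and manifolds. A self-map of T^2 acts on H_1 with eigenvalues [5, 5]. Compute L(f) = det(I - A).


For a torus self-map: L(f) = det(I - A) where A acts on H_1.
L(f) = (1-5) * (1-5) = -4 * -4 = 16

16


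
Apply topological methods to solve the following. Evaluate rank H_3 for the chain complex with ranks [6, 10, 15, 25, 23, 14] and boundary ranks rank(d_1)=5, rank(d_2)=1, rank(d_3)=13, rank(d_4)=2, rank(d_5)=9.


rank H_k = rank(ker d_k) - rank(im d_{k+1}).
rank(ker d_3) = rank(C_3) - rank(d_3) = 25 - 13 = 12.
rank(im d_{3+1}) = 2.
rank H_3 = 12 - 2 = 10

10


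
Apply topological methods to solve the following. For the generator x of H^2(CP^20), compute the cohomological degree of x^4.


|x| = 2 in H^*(CP^n).
|x^4| = 4 * |x| = 4 * 2 = 8

8


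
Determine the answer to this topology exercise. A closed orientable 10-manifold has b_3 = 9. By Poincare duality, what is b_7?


Poincare duality for closed orientable n-manifolds: b_k = b_{n-k}.
Here n = 10, so b_7 = b_3 = 9

9


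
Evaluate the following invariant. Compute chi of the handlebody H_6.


A genus-g handlebody deformation retracts to a wedge of g circles.
chi(vee_g S^1) = 1 - g.
chi(H_6) = 1 - 6 = -5

-5


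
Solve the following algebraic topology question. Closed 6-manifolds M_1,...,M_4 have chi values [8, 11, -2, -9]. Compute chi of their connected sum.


For n-manifolds: chi(A#B) = chi(A) + chi(B) - chi(S^6).
chi(S^6) = 1 + (-1)^6 = 2.
chi(#) = (sum chi_i) - (4-1)*chi(S^6) = 8 - 3*2 = 2

2


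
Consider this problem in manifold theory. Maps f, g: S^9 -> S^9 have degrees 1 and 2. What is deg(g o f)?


Degree is multiplicative under composition: deg(g o f) = deg(g) * deg(f).
= 2 * 1 = 2

2


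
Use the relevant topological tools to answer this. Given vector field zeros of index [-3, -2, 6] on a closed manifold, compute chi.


Poincare-Hopf: chi(M) = sum of indices of zeros.
chi = (-3) + (-2) + (6) = 1

1


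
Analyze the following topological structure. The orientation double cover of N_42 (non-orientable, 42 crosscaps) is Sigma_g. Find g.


chi(N_42) = 2 - 42 = -40.
Double cover: chi(Sigma_g) = 2 * chi(N_42) = 2*(-40) = -80.
2 - 2g = -80, so g = (2 - (-80))/2 = 82/2 = 41

41


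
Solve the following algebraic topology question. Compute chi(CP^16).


CP^16 has one cell in each even dimension 0, 2, ..., 2*16 (16+1 cells total).
All cells are even-dimensional, so chi = number of cells.
chi = 16 + 1 = 17

17


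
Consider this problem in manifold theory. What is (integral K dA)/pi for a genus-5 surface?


Gauss-Bonnet: integral K dA = 2*pi*chi(M).
chi(Sigma_5) = 2 - 2*5 = -8.
(integral K dA)/pi = 2*chi = 2*(-8) = -16

-16


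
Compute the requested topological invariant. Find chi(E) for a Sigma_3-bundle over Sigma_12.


For a fiber bundle F -> E -> B (with CW structure): chi(E) = chi(B) * chi(F).
chi(Sigma_12) = -22, chi(Sigma_3) = -4.
chi(E) = (-22) * (-4) = 88

88


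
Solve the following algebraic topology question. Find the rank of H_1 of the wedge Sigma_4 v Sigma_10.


For a wedge: H_1(A v B) = H_1(A) + H_1(B).
b_1(Sigma_4) = 8, b_1(Sigma_10) = 20.
b_1 = 8 + 20 = 28

28


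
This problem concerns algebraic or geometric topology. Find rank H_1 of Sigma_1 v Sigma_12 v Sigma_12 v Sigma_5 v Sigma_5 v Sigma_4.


For a wedge X v Y: reduced H_k(X v Y) = H_k(X) + H_k(Y).
Each Sigma_g contributes b_1 = 2g.
b_1 = 2 + 24 + 24 + 10 + 10 + 8 = 78

78


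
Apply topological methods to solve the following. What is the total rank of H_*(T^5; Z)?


b_k(T^5) = C(5,k), so the sum over k is sum_k C(5,k) = 2^5.
Total = 2^5 = 32

32


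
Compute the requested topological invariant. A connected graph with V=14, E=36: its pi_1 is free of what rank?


For a connected graph: rank(pi_1) = b_1 = E - V + 1 = 1 - chi.
chi = V - E = 14 - 36 = -22.
rank = 1 - (-22) = 36 - 14 + 1 = 23

23


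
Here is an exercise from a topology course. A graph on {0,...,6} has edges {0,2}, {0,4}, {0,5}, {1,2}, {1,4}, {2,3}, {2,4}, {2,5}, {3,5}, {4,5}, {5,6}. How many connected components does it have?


Run DFS/union-find over 7 vertices.
V = 7, E = 11.
Number of components = 1

1


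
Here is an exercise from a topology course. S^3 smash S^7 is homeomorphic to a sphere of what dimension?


S^m ^ S^n = S^{m+n}.
k = 3 + 7 = 10

10


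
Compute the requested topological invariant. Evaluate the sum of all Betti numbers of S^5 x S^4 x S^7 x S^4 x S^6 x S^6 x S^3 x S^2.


Total Betti number is multiplicative under products.
Each S^d (d>=1) has total Betti number 2.
There are 8 sphere factors.
Total = 2^8 = 256

256


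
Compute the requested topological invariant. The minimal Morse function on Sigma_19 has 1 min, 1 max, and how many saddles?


A perfect Morse function has m_k = b_k.
For Sigma_19: b_0=1, b_1=2g=38, b_2=1.
Saddles m_1 = 2g = 38

38


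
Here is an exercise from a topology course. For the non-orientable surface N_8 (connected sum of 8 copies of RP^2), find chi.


For a non-orientable closed surface with k crosscaps: chi = 2 - k.
Here k = 8.
chi = 2 - 8 = -6

-6


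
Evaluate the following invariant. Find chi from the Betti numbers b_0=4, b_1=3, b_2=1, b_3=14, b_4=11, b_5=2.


chi = sum_k (-1)^k b_k.
= (4) + (-3) + (1) + (-14) + (11) + (-2)
= -3

-3


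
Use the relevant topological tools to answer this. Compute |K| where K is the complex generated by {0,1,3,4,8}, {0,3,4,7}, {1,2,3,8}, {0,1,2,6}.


Each maximal simplex on m vertices has 2^m - 1 nonempty faces.
Take the union (dedupe shared faces).
Total distinct faces = 57

57


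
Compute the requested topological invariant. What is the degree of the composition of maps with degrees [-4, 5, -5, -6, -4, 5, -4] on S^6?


Degree is multiplicative: deg(composition) = product of degrees.
= (-4) * (5) * (-5) * (-6) * (-4) * (5) * (-4) = -48000

-48000


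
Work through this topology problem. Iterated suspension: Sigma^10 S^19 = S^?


Each suspension raises dimension by 1: Sigma S^n = S^{n+1}.
Sigma^10 S^19 = S^{19+10} = S^29

29


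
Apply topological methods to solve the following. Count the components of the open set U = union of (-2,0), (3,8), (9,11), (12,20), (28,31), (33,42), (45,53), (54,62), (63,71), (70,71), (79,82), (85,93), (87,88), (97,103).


Sort and merge overlapping open intervals.
Merged: (-2,0), (3,8), (9,11), (12,20), (28,31), (33,42), (45,53), (54,62), (63,71), (79,82), (85,93), (97,103).
Number of components = 12

12


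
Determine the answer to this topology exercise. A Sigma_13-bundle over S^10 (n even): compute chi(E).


chi(S^10) = 2 (n even), chi(Sigma_13) = 2 - 2*13 = -24.
chi(E) = 2 * (-24) = -48

-48


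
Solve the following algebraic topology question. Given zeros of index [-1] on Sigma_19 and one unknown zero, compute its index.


Poincare-Hopf: sum of indices = chi(M).
chi(Sigma_19) = 2 - 2*19 = -36.
Sum of known indices = -1.
x = chi - (sum known) = -36 - (-1) = -35

-35


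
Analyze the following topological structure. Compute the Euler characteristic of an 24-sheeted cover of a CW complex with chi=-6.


For a finite covering: chi(E) = (number of sheets) * chi(B).
chi(E) = 24 * (-6) = -144

-144


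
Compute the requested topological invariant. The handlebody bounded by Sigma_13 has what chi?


A genus-g handlebody deformation retracts to a wedge of g circles.
chi(vee_g S^1) = 1 - g.
chi(H_13) = 1 - 13 = -12

-12


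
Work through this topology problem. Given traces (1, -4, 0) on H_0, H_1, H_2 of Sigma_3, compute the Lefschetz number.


L(f) = tr(f_0*) - tr(f_1*) + tr(f_2*).
= 1 - (-4) + (0)
= 5

5


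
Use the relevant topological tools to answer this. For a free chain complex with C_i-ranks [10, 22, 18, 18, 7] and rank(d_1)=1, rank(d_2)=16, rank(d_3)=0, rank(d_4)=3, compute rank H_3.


rank H_k = rank(ker d_k) - rank(im d_{k+1}).
rank(ker d_3) = rank(C_3) - rank(d_3) = 18 - 0 = 18.
rank(im d_{3+1}) = 3.
rank H_3 = 18 - 3 = 15

15


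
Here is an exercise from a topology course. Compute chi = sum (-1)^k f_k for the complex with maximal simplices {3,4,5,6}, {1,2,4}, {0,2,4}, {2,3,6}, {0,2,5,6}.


Enumerate all faces; f-vector: f_0=7, f_1=16, f_2=11, f_3=2.
chi = sum (-1)^k f_k = 0

0


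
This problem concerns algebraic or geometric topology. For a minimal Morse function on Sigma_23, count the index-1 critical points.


A perfect Morse function has m_k = b_k.
For Sigma_23: b_0=1, b_1=2g=46, b_2=1.
Saddles m_1 = 2g = 46

46


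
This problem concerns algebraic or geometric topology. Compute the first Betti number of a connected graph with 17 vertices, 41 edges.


For a connected graph: rank(pi_1) = b_1 = E - V + 1 = 1 - chi.
chi = V - E = 17 - 41 = -24.
rank = 1 - (-24) = 41 - 17 + 1 = 25

25


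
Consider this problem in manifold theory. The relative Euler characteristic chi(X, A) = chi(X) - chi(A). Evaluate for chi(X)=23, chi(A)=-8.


Relative Euler characteristic: chi(X, A) = chi(X) - chi(A).
= 23 - (-8) = 31

31


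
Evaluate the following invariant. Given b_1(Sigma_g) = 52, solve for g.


For a closed orientable surface: b_1 = 2g.
52 = 2g
g = 52 / 2 = 26

26


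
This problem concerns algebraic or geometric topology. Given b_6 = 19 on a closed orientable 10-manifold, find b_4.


Poincare duality for closed orientable n-manifolds: b_k = b_{n-k}.
Here n = 10, so b_4 = b_6 = 19

19


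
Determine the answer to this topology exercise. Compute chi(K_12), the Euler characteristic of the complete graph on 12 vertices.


K_12: V = 12, E = C(12,2) = 66.
chi = V - E = 12 - 66 = -54

-54


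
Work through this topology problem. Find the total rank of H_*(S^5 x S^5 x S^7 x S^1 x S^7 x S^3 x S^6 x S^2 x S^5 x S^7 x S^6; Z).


Total Betti number is multiplicative under products.
Each S^d (d>=1) has total Betti number 2.
There are 11 sphere factors.
Total = 2^11 = 2048

2048


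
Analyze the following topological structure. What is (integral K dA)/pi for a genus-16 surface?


Gauss-Bonnet: integral K dA = 2*pi*chi(M).
chi(Sigma_16) = 2 - 2*16 = -30.
(integral K dA)/pi = 2*chi = 2*(-30) = -60

-60


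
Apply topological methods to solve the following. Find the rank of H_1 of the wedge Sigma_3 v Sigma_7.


For a wedge: H_1(A v B) = H_1(A) + H_1(B).
b_1(Sigma_3) = 6, b_1(Sigma_7) = 14.
b_1 = 6 + 14 = 20

20


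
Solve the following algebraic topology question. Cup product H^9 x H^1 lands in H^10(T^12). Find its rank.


Cup product: H^p x H^q -> H^{p+q}; here p+q = 9+1 = 10.
rank H^k(T^n) = C(n,k).
C(12,10) = 66

66


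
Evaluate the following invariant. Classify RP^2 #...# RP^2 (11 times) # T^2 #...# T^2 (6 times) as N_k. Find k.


Since a >= 1, the sum is non-orientable; each T^2 can be replaced by RP^2 # RP^2 (since T^2#RP^2 = 3RP^2).
Total crosscaps k = 11 + 2*6 = 23.
Check via chi: chi = 11*1 + 6*0 - (11+6-1)*2 = -21 = 2 - k = -21. Consistent.

23


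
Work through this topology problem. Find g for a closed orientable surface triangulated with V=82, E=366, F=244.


chi = V - E + F = 82 - 366 + 244 = -40
For orientable closed surface: chi = 2 - 2g, so g = (2 - chi)/2.
g = (2 - (-40)) / 2 = 42 / 2 = 21

21


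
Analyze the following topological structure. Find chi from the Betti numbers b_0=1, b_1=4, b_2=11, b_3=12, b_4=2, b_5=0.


chi = sum_k (-1)^k b_k.
= (1) + (-4) + (11) + (-12) + (2) + (0)
= -2

-2


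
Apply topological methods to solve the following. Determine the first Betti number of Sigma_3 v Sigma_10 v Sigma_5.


For a wedge X v Y: reduced H_k(X v Y) = H_k(X) + H_k(Y).
Each Sigma_g contributes b_1 = 2g.
b_1 = 6 + 20 + 10 = 36

36


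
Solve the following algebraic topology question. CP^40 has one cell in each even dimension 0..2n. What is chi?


CP^40 has one cell in each even dimension 0, 2, ..., 2*40 (40+1 cells total).
All cells are even-dimensional, so chi = number of cells.
chi = 40 + 1 = 41

41


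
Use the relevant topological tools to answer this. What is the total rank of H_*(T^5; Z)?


b_k(T^5) = C(5,k), so the sum over k is sum_k C(5,k) = 2^5.
Total = 2^5 = 32

32


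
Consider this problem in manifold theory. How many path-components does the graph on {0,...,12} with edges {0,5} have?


Run DFS/union-find over 13 vertices.
V = 13, E = 1.
Number of components = 12

12


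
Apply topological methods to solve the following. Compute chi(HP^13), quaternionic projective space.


HP^13 has one cell in each dimension 0, 4, ..., 4*13 (13+1 cells, all even-dim).
chi = 13 + 1 = 14

14


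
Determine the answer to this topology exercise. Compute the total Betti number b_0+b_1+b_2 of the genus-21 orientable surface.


For Sigma_21: b_0 = 1, b_1 = 2g = 42, b_2 = 1.
Total = 1 + 42 + 1 = 44

44


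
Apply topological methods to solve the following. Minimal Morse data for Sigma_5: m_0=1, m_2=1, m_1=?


A perfect Morse function has m_k = b_k.
For Sigma_5: b_0=1, b_1=2g=10, b_2=1.
Saddles m_1 = 2g = 10

10


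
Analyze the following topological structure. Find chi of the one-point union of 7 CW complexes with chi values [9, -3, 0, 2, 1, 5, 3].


chi(A v B) = chi(A) + chi(B) - 1 (one point identified).
For 7 spaces: chi = (sum chi_i) - (7 - 1).
sum = 17; chi = 17 - 6 = 11

11


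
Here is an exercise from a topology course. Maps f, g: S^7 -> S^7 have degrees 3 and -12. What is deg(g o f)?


Degree is multiplicative under composition: deg(g o f) = deg(g) * deg(f).
= -12 * 3 = -36

-36


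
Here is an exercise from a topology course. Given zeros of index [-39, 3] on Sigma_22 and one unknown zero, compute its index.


Poincare-Hopf: sum of indices = chi(M).
chi(Sigma_22) = 2 - 2*22 = -42.
Sum of known indices = -36.
x = chi - (sum known) = -42 - (-36) = -6

-6


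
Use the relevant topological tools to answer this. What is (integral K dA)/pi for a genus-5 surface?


Gauss-Bonnet: integral K dA = 2*pi*chi(M).
chi(Sigma_5) = 2 - 2*5 = -8.
(integral K dA)/pi = 2*chi = 2*(-8) = -16

-16


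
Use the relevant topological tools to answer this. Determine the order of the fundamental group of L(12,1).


pi_1(L(p,q)) = Z/pZ for any q coprime to p.
|pi_1(L(12,1))| = 12

12


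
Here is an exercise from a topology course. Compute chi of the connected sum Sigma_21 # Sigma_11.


chi(Sigma_21) = 2 - 2*21 = -40
chi(Sigma_11) = 2 - 2*11 = -20
For surfaces: chi(A#B) = chi(A) + chi(B) - 2.
chi = -40 + -20 - 2 = -62

-62


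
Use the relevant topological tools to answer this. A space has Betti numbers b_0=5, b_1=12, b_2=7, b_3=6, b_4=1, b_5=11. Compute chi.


chi = sum_k (-1)^k b_k.
= (5) + (-12) + (7) + (-6) + (1) + (-11)
= -16

-16


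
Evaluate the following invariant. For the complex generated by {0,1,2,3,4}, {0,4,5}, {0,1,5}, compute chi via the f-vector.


Enumerate all faces; f-vector: f_0=6, f_1=13, f_2=12, f_3=5, f_4=1.
chi = sum (-1)^k f_k = 1

1


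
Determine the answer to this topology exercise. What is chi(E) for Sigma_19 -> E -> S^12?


chi(S^12) = 2 (n even), chi(Sigma_19) = 2 - 2*19 = -36.
chi(E) = 2 * (-36) = -72

-72


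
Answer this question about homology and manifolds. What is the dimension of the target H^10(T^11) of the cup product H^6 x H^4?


Cup product: H^p x H^q -> H^{p+q}; here p+q = 6+4 = 10.
rank H^k(T^n) = C(n,k).
C(11,10) = 11

11


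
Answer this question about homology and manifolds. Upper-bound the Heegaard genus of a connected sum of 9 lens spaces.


Heegaard genus satisfies g(A#B) <= g(A) + g(B).
Each lens space has g = 1.
Upper bound: 9 * 1 = 9

9


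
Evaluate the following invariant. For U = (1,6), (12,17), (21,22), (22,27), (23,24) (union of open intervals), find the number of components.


Sort and merge overlapping open intervals.
Merged: (1,6), (12,17), (21,22), (22,27).
Number of components = 4

4


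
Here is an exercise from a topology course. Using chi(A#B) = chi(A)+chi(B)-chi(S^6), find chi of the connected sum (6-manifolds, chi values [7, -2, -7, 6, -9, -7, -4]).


For n-manifolds: chi(A#B) = chi(A) + chi(B) - chi(S^6).
chi(S^6) = 1 + (-1)^6 = 2.
chi(#) = (sum chi_i) - (7-1)*chi(S^6) = -16 - 6*2 = -28

-28


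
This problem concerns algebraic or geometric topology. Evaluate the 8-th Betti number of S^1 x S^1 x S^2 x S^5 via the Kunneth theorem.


Each S^d has Poincare polynomial 1 + t^d.
The product S^1 x S^1 x S^2 x S^5 has Poincare polynomial prod(1+t^d_i).
Expanding: b_0=1, b_1=2, b_2=2, b_3=2, b_4=1, b_5=1, b_6=2, b_7=2, b_8=2, b_9=1.
b_8 = 2

2


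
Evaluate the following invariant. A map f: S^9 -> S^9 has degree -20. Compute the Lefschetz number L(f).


On S^9: L(f) = tr(f_0*) + (-1)^9 tr(f_9*) = 1 + (-1)^9 * deg(f).
L(f) = 1 + (-1)^9 * -20 = 1 + 20 = 21

21


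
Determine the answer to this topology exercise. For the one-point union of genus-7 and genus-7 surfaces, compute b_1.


For a wedge: H_1(A v B) = H_1(A) + H_1(B).
b_1(Sigma_7) = 14, b_1(Sigma_7) = 14.
b_1 = 14 + 14 = 28

28


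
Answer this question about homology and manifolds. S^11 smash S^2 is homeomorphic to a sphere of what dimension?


S^m ^ S^n = S^{m+n}.
k = 11 + 2 = 13

13


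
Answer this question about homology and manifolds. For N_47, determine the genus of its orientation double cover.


chi(N_47) = 2 - 47 = -45.
Double cover: chi(Sigma_g) = 2 * chi(N_47) = 2*(-45) = -90.
2 - 2g = -90, so g = (2 - (-90))/2 = 92/2 = 46

46


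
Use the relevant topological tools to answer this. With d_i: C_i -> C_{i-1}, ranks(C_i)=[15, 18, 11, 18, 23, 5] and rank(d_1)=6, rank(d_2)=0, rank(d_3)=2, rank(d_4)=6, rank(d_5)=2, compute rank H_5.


rank H_k = rank(ker d_k) - rank(im d_{k+1}).
rank(ker d_5) = rank(C_5) - rank(d_5) = 5 - 2 = 3.
rank(im d_{5+1}) = 0.
rank H_5 = 3 - 0 = 3

3


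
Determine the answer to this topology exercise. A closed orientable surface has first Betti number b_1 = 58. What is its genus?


For a closed orientable surface: b_1 = 2g.
58 = 2g
g = 58 / 2 = 29

29


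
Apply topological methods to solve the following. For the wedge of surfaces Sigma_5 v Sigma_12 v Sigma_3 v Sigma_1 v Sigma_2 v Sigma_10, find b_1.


For a wedge X v Y: reduced H_k(X v Y) = H_k(X) + H_k(Y).
Each Sigma_g contributes b_1 = 2g.
b_1 = 10 + 24 + 6 + 2 + 4 + 20 = 66

66


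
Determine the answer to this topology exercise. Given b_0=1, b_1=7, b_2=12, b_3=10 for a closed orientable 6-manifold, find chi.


By Poincare duality b_k = b_{6-k}, so full Betti numbers: b_0=1, b_1=7, b_2=12, b_3=10, b_4=12, b_5=7, b_6=1.
chi = sum (-1)^k b_k = 2

2


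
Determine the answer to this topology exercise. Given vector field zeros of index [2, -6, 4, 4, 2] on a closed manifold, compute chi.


Poincare-Hopf: chi(M) = sum of indices of zeros.
chi = (2) + (-6) + (4) + (4) + (2) = 6

6


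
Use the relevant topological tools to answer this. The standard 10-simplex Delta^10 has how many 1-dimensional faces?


Delta^10 has 10+1 vertices. A 1-face is a choice of 1+1 vertices.
f_1 = C(10+1, 1+1) = C(11,2) = 55

55


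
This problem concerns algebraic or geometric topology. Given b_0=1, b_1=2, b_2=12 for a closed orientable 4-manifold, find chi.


By Poincare duality b_k = b_{4-k}, so full Betti numbers: b_0=1, b_1=2, b_2=12, b_3=2, b_4=1.
chi = sum (-1)^k b_k = 10

10


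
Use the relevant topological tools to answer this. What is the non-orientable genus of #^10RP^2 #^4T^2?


Since a >= 1, the sum is non-orientable; each T^2 can be replaced by RP^2 # RP^2 (since T^2#RP^2 = 3RP^2).
Total crosscaps k = 10 + 2*4 = 18.
Check via chi: chi = 10*1 + 4*0 - (10+4-1)*2 = -16 = 2 - k = -16. Consistent.

18


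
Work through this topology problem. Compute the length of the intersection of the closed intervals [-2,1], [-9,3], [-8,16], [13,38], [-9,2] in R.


Intersection = [max(a_i), min(b_i)] = [13, 1].
Since 13 > 1, the intersection is empty.
Length = 0

0


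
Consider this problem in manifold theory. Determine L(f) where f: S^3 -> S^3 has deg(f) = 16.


On S^3: L(f) = tr(f_0*) + (-1)^3 tr(f_3*) = 1 + (-1)^3 * deg(f).
L(f) = 1 + (-1)^3 * 16 = 1 + -16 = -15

-15


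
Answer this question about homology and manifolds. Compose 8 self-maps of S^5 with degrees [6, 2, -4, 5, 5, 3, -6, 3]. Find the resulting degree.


Degree is multiplicative: deg(composition) = product of degrees.
= (6) * (2) * (-4) * (5) * (5) * (3) * (-6) * (3) = 64800

64800


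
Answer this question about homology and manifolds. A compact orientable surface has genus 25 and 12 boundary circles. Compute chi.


For a compact orientable surface with genus g and b boundary components: chi = 2 - 2g - b.
chi = 2 - 2*25 - 12 = 2 - 50 - 12 = -60

-60


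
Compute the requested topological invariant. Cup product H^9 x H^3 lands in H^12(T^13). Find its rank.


Cup product: H^p x H^q -> H^{p+q}; here p+q = 9+3 = 12.
rank H^k(T^n) = C(n,k).
C(13,12) = 13

13


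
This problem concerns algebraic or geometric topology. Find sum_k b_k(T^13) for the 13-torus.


b_k(T^13) = C(13,k), so the sum over k is sum_k C(13,k) = 2^13.
Total = 2^13 = 8192

8192


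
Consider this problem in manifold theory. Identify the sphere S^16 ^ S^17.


S^m ^ S^n = S^{m+n}.
k = 16 + 17 = 33

33


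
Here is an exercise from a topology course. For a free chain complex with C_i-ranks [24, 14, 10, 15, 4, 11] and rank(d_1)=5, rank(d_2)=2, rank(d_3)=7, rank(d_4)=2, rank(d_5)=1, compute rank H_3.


rank H_k = rank(ker d_k) - rank(im d_{k+1}).
rank(ker d_3) = rank(C_3) - rank(d_3) = 15 - 7 = 8.
rank(im d_{3+1}) = 2.
rank H_3 = 8 - 2 = 6

6


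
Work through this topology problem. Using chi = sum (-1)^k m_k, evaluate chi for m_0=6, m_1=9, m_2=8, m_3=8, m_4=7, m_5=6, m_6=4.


Morse theory: chi(M) = sum_k (-1)^k m_k where m_k = #(index-k critical points).
= (6) + (-9) + (8) + (-8) + (7) + (-6) + (4) = 2

2


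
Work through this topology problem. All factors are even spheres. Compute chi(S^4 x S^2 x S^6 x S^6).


chi is multiplicative: chi(X x Y) = chi(X) chi(Y).
Each even-dim sphere has chi = 2. There are 4 factors.
chi = 2^4 = 16

16


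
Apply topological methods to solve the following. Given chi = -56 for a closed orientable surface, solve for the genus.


chi = 2 - 2g for closed orientable surfaces.
-56 = 2 - 2g
2g = 2 - (-56) = 58
g = 29

29


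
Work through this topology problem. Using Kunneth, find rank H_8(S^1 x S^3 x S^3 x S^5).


Each S^d has Poincare polynomial 1 + t^d.
The product S^1 x S^3 x S^3 x S^5 has Poincare polynomial prod(1+t^d_i).
Expanding: b_0=1, b_1=1, b_3=2, b_4=2, b_5=1, b_6=2, b_7=1, b_8=2, b_9=2, b_11=1, b_12=1.
b_8 = 2

2


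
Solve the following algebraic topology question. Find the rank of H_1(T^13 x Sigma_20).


pi_1(A x B) = pi_1(A) x pi_1(B); rank of abelianization = b_1.
b_1(T^13) = 13, b_1(Sigma_20) = 2*20 = 40.
b_1(product) = 13 + 40 = 53

53


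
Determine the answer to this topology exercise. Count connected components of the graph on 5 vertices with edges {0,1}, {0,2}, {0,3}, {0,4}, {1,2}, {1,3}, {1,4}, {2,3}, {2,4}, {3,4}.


Run DFS/union-find over 5 vertices.
V = 5, E = 10.
Number of components = 1

1


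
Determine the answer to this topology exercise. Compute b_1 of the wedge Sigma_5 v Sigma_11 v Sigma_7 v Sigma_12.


For a wedge X v Y: reduced H_k(X v Y) = H_k(X) + H_k(Y).
Each Sigma_g contributes b_1 = 2g.
b_1 = 10 + 22 + 14 + 24 = 70

70


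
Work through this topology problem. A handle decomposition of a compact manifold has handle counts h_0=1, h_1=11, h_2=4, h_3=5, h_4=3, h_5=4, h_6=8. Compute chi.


Handles of index k contribute (-1)^k to chi (same as CW cells).
chi = (1) + (-11) + (4) + (-5) + (3) + (-4) + (8) = -4

-4


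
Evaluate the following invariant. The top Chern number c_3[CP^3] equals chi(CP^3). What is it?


For any closed oriented manifold, <e(TM),[M]> = chi(M).
chi(CP^3) = 3+1 = 4

4


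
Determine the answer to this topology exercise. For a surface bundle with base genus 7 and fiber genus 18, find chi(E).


For a fiber bundle F -> E -> B (with CW structure): chi(E) = chi(B) * chi(F).
chi(Sigma_7) = -12, chi(Sigma_18) = -34.
chi(E) = (-12) * (-34) = 408

408


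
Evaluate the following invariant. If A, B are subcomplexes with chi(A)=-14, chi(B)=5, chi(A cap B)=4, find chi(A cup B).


chi(A cup B) = chi(A) + chi(B) - chi(A cap B)
= -14 + (5) - (4)
= -13

-13


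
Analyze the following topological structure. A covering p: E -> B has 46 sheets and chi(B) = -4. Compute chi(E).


For a finite covering: chi(E) = (number of sheets) * chi(B).
chi(E) = 46 * (-4) = -184

-184


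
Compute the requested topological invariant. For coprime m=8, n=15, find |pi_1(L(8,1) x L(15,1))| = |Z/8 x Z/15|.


pi_1(X x Y) = pi_1(X) x pi_1(Y).
pi_1(L(8,1)) = Z/8, pi_1(L(15,1)) = Z/15.
|Z/8 x Z/15| = 8 * 15 = 120

120


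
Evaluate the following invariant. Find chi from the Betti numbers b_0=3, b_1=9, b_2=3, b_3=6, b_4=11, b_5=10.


chi = sum_k (-1)^k b_k.
= (3) + (-9) + (3) + (-6) + (11) + (-10)
= -8

-8


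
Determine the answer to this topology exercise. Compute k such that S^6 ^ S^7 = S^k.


S^m ^ S^n = S^{m+n}.
k = 6 + 7 = 13

13


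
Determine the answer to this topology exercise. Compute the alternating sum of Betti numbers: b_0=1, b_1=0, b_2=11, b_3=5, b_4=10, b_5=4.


chi = sum_k (-1)^k b_k.
= (1) + (0) + (11) + (-5) + (10) + (-4)
= 13

13


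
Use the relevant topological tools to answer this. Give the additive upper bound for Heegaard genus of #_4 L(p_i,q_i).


Heegaard genus satisfies g(A#B) <= g(A) + g(B).
Each lens space has g = 1.
Upper bound: 4 * 1 = 4

4
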